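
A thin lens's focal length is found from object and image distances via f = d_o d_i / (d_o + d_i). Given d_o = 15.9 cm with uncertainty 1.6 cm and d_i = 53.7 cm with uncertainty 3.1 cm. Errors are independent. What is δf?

∂f/∂d_o = (d_i/(d_o+d_i))² = 0.595;  ∂f/∂d_i = (d_o/(d_o+d_i))² = 0.0522
δf = √((∂f/∂d_o · δd_o)² + (∂f/∂d_i · δd_i)²) = √(0.907 + 0.0262) = 0.966 cm

0.966 cm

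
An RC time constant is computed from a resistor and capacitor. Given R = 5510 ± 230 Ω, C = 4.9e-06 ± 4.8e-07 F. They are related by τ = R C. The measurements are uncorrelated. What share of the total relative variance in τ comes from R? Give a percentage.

15.4%

(δτ/τ)² = (1·δR/R)² + (1·δC/C)²
  R term: (1×0.0417)² = 0.00174
  C term: (1×0.0980)² = 0.00960
Total = 0.0113. Share from R = 0.00174/0.0113 = 0.154.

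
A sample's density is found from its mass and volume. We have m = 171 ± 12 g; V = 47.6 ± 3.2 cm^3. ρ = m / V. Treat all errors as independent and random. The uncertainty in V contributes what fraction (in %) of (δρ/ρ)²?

(δρ/ρ)² = (1·δm/m)² + (-1·δV/V)²
  m term: (1×0.0702)² = 0.00492
  V term: (-1×0.0672)² = 0.00452
Total = 0.00944. Share from V = 0.00452/0.00944 = 0.479.

47.9%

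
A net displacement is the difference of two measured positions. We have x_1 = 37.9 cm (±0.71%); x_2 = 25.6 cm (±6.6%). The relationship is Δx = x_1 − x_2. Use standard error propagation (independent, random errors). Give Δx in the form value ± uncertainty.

12.3 ± 1.71 cm

Each term contributes (cᵢ δxᵢ)² to (δΔx)²:
  (δx_1)² = 0.0724;  (δx_2)² = 2.85
δΔx = √(2.93) = 1.71 cm
Δx = 12.3 cm.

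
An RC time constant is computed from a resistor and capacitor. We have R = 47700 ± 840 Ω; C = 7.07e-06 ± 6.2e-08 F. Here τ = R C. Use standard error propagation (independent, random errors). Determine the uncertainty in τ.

0.00663 s

τ is a product of powers, so relative uncertainties combine in quadrature:
  (1·δR/R)² = (1×0.0176)² = 0.000310;  (1·δC/C)² = (1×0.00877)² = 7.69e-05
δτ/τ = √(0.000387) = 0.0197
τ = 0.337 s, so δτ = 0.0197 × 0.337 = 0.00663 s.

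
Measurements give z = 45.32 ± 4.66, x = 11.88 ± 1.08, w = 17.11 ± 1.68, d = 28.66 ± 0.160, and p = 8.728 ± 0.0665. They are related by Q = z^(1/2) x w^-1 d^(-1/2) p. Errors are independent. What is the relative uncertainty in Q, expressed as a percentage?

14.4%

Products/powers → add relative errors in quadrature, weighted by exponent:
  (½·δz/z)² = (0.5×0.103)² = 0.00264;  (1·δx/x)² = (1×0.0909)² = 0.00826;  (-1·δw/w)² = (-1×0.0982)² = 0.00964;  (−½·δd/d)² = (-0.5×0.00558)² = 7.79e-06;  (1·δp/p)² = (1×0.00762)² = 5.81e-05
δQ/Q = √(0.0206) = 0.144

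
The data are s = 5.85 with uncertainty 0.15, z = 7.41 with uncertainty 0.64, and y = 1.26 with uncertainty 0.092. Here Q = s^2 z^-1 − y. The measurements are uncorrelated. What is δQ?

0.473

Let p = s^2·z^-1 = 4.62. δp/p = √((2·δs/s)² + (-1·δz/z)²) = √(0.00263 + 0.00746) = 0.100, so δp = 0.464.
Q = p − y: δQ = √(δp² + δy²) = √(0.215 + 0.00846) = 0.473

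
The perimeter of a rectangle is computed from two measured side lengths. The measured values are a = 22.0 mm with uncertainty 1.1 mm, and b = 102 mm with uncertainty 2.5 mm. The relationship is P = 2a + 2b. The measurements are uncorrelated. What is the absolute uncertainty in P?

Absolute uncertainties add in quadrature for a linear combination:
  (2·δa)² = 4.84;  (2·δb)² = 25.0
δP = √(29.8) = 5.46 mm

5.46 mm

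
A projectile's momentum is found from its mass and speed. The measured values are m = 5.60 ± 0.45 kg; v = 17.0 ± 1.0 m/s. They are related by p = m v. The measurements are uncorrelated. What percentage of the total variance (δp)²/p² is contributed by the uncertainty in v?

34.9%

(δp/p)² = (1·δm/m)² + (1·δv/v)²
  m term: (1×0.0804)² = 0.00646
  v term: (1×0.0588)² = 0.00346
Total = 0.00992. Share from v = 0.00346/0.00992 = 0.349.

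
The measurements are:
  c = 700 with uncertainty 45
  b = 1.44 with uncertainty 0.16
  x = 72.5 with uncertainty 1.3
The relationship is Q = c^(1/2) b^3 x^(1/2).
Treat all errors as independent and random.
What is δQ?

Relative error in a monomial: (δQ/Q)² = Σ (nᵢ · δxᵢ/xᵢ)².
  (½·δc/c)² = (0.5×0.0643)² = 0.00103;  (3·δb/b)² = (3×0.111)² = 0.111;  (½·δx/x)² = (0.5×0.0179)² = 8.04e-05
δQ/Q = √(0.112) = 0.335
Q = 673, so δQ = 0.335 × 673 = 225.

225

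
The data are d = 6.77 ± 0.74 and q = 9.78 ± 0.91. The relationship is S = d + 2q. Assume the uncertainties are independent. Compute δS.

1.96

For a sum/difference, combine absolute errors in quadrature:
  (δd)² = 0.548;  (2·δq)² = 3.31
δS = √(3.86) = 1.96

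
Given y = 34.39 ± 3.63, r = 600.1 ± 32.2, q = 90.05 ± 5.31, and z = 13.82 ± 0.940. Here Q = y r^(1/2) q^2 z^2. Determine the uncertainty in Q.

2.75e+08

For a monomial Q ∝ y, r^(1/2), q^2, z^2, fractional errors add in quadrature:
  (1·δy/y)² = (1×0.106)² = 0.0111;  (½·δr/r)² = (0.5×0.0537)² = 0.000720;  (2·δq/q)² = (2×0.0590)² = 0.0139;  (2·δz/z)² = (2×0.0680)² = 0.0185
δQ/Q = √(0.0443) = 0.210
Q = 1.305e+09, so δQ = 0.210 × 1.305e+09 = 2.75e+08.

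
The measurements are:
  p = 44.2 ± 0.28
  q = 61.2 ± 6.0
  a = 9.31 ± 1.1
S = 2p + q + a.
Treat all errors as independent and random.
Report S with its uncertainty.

Absolute uncertainties add in quadrature for a linear combination:
  (2·δp)² = 0.314;  (δq)² = 36.0;  (δa)² = 1.21
δS = √(37.5) = 6.13
S = 159.

159 ± 6.13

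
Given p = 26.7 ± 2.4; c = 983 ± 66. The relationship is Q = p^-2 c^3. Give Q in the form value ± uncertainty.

(1.33 ± 0.360) × 10^6

Each factor contributes (exponent × relative error)² to (δQ/Q)²:
  (-2·δp/p)² = (-2×0.0899)² = 0.0323;  (3·δc/c)² = (3×0.0671)² = 0.0406
δQ/Q = √(0.0729) = 0.270
Q = 1.33e+06, so δQ = 0.270 × 1.33e+06 = 3.6e+05.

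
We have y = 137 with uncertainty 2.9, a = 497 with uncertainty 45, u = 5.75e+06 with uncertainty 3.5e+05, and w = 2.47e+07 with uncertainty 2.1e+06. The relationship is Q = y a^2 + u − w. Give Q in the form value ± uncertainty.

Let p = y·a^2 = 3.38e+07. δp/p = √((1·δy/y)² + (2·δa/a)²) = √(0.000448 + 0.0328) = 0.182, so δp = 6.17e+06.
Q = p + u − w: δQ = √(δp² + δu² + δw²) = √(3.81e+13 + 1.22e+11 + 4.41e+12) = 6.53e+06
Q = 1.49e+07.

(1.49 ± 0.653) × 10^7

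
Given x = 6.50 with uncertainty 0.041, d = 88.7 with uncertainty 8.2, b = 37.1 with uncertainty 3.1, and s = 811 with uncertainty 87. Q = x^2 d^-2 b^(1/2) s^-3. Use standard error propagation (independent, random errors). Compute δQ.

2.29e-11

For a monomial Q ∝ x^2, d^-2, b^(1/2), s^-3, fractional errors add in quadrature:
  (2·δx/x)² = (2×0.00631)² = 0.000159;  (-2·δd/d)² = (-2×0.0924)² = 0.0342;  (½·δb/b)² = (0.5×0.0836)² = 0.00175;  (-3·δs/s)² = (-3×0.107)² = 0.104
δQ/Q = √(0.140) = 0.374
Q = 6.13e-11, so δQ = 0.374 × 6.13e-11 = 2.29e-11.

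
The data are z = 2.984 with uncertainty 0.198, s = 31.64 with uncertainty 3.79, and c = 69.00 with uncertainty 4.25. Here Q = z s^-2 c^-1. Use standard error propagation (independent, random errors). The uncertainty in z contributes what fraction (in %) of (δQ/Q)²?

6.71%

(δQ/Q)² = (1·δz/z)² + (-2·δs/s)² + (-1·δc/c)²
  z term: (1×0.0664)² = 0.00440
  s term: (-2×0.120)² = 0.0574
  c term: (-1×0.0616)² = 0.00379
Total = 0.0656. Share from z = 0.00440/0.0656 = 0.0671.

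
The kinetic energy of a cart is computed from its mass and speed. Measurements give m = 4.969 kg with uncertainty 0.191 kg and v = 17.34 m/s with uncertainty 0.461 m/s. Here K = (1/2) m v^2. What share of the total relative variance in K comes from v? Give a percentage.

65.7%

(δK/K)² = (1·δm/m)² + (2·δv/v)²
  m term: (1×0.0384)² = 0.00148
  v term: (2×0.0266)² = 0.00283
Total = 0.00430. Share from v = 0.00283/0.00430 = 0.657.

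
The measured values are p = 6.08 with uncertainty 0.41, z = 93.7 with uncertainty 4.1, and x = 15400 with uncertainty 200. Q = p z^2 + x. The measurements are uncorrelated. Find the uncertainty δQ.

5900

Let w = p·z^2 = 53400. δw/w = √((1·δp/p)² + (2·δz/z)²) = √(0.00455 + 0.00766) = 0.110, so δw = 5900.
Q = w + x: δQ = √(δw² + δx²) = √(3.48e+07 + 40000) = 5900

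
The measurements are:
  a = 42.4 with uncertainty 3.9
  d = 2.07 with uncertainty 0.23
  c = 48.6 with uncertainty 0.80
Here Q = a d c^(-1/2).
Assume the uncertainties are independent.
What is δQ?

For a monomial Q ∝ a, d, c^(-1/2), fractional errors add in quadrature:
  (1·δa/a)² = (1×0.0920)² = 0.00846;  (1·δd/d)² = (1×0.111)² = 0.0123;  (−½·δc/c)² = (-0.5×0.0165)² = 6.77e-05
δQ/Q = √(0.0209) = 0.144
Q = 12.6, so δQ = 0.144 × 12.6 = 1.82.

1.82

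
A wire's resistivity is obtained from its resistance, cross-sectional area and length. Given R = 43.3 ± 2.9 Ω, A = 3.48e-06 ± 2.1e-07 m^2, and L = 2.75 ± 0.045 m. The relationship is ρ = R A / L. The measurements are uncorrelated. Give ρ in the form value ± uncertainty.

For a monomial ρ ∝ R, A, L^-1, fractional errors add in quadrature:
  (1·δR/R)² = (1×0.0670)² = 0.00449;  (1·δA/A)² = (1×0.0603)² = 0.00364;  (-1·δL/L)² = (-1×0.0164)² = 0.000268
δρ/ρ = √(0.00839) = 0.0916
ρ = 5.48e-05 Ω·m, so δρ = 0.0916 × 5.48e-05 = 5.02e-06 Ω·m.

(5.48 ± 0.502) × 10^-5 Ω·m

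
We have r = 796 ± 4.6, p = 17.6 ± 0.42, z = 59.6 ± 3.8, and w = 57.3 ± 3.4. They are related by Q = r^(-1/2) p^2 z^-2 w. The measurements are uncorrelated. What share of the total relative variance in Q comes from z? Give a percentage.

(δQ/Q)² = (−½·δr/r)² + (2·δp/p)² + (-2·δz/z)² + (1·δw/w)²
  r term: (-0.5×0.00578)² = 8.35e-06
  p term: (2×0.0239)² = 0.00228
  z term: (-2×0.0638)² = 0.0163
  w term: (1×0.0593)² = 0.00352
Total = 0.0221. Share from z = 0.0163/0.0221 = 0.737.

73.7%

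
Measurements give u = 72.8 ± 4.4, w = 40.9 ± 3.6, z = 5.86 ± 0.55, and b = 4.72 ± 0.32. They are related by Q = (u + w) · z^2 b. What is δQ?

3790

Let h = u + w = 114. δh = √(δu² + δw²) = √(19.4 + 13.0) = 5.69, so δh/h = 0.0500.
Q is then a monomial in h, z, b:
δQ/Q = √((δh/h)² + (2·δz/z)² + (1·δb/b)²) = √(0.00250 + 0.0352 + 0.00460) = 0.206
Q = 18400, so δQ = 0.206 × 18400 = 3790.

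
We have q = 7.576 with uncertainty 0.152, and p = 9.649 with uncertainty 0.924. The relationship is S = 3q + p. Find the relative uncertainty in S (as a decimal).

0.0318

Sums and differences: (δS)² = Σ (cᵢ δxᵢ)².
  (3·δq)² = 0.208;  (δp)² = 0.854
δS = √(1.06) = 1.03
S = 32.38, so δS/S = 1.03/32.38 = 0.0318.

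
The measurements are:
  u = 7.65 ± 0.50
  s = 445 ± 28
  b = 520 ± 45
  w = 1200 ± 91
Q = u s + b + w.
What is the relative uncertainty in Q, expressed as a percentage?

6.34%

Let p = u·s = 3400. δp/p = √((1·δu/u)² + (1·δs/s)²) = √(0.00427 + 0.00396) = 0.0907, so δp = 309.
Q = p + b + w: δQ = √(δp² + δb² + δw²) = √(95400 + 2020 + 8280) = 325
Q = 5120, so δQ/Q = 325/5120 = 0.0634.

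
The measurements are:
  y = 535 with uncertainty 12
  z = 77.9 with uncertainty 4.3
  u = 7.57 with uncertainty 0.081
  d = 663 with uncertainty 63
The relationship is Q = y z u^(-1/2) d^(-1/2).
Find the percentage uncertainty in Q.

Each factor contributes (exponent × relative error)² to (δQ/Q)²:
  (1·δy/y)² = (1×0.0224)² = 0.000503;  (1·δz/z)² = (1×0.0552)² = 0.00305;  (−½·δu/u)² = (-0.5×0.0107)² = 2.86e-05;  (−½·δd/d)² = (-0.5×0.0950)² = 0.00226
δQ/Q = √(0.00584) = 0.0764

7.64%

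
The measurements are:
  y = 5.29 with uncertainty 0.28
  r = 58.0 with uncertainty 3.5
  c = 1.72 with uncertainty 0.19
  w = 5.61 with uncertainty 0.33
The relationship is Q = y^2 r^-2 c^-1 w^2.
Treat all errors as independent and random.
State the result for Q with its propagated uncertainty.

Relative error in a monomial: (δQ/Q)² = Σ (nᵢ · δxᵢ/xᵢ)².
  (2·δy/y)² = (2×0.0529)² = 0.0112;  (-2·δr/r)² = (-2×0.0603)² = 0.0146;  (-1·δc/c)² = (-1×0.110)² = 0.0122;  (2·δw/w)² = (2×0.0588)² = 0.0138
δQ/Q = √(0.0518) = 0.228
Q = 0.152, so δQ = 0.228 × 0.152 = 0.0346.

0.152 ± 0.0346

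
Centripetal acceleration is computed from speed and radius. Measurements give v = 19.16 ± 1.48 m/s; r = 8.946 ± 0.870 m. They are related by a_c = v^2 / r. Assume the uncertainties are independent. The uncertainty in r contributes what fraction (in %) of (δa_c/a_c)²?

(δa_c/a_c)² = (2·δv/v)² + (-1·δr/r)²
  v term: (2×0.0772)² = 0.0239
  r term: (-1×0.0973)² = 0.00946
Total = 0.0333. Share from r = 0.00946/0.0333 = 0.284.

28.4%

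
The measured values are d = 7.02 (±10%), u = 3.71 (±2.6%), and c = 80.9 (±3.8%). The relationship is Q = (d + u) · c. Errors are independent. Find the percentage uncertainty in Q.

7.62%

Let w = d + u = 10.7. δw = √(δd² + δu²) = √(0.493 + 0.00930) = 0.709, so δw/w = 0.0660.
Q is then a monomial in w, c:
δQ/Q = √((δw/w)² + (1·δc/c)²) = √(0.00436 + 0.00144) = 0.0762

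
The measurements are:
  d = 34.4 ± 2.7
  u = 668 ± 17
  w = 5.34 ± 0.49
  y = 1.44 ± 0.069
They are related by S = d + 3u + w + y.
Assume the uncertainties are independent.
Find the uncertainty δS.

For a sum/difference, combine absolute errors in quadrature:
  (δd)² = 7.29;  (3·δu)² = 2600;  (δw)² = 0.240;  (δy)² = 0.00476
δS = √(2610) = 51.1

51.1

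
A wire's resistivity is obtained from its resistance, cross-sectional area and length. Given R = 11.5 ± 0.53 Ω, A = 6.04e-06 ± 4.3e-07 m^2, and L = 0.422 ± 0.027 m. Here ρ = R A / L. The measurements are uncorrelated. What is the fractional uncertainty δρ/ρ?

Products/powers → add relative errors in quadrature, weighted by exponent:
  (1·δR/R)² = (1×0.0461)² = 0.00212;  (1·δA/A)² = (1×0.0712)² = 0.00507;  (-1·δL/L)² = (-1×0.0640)² = 0.00409
δρ/ρ = √(0.0113) = 0.106

0.106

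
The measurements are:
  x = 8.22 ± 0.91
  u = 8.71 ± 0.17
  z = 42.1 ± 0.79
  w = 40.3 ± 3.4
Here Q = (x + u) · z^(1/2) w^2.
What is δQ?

Let h = x + u = 16.9. δh = √(δx² + δu²) = √(0.828 + 0.0289) = 0.926, so δh/h = 0.0547.
Q is then a monomial in h, z, w:
δQ/Q = √((δh/h)² + (½·δz/z)² + (2·δw/w)²) = √(0.00299 + 8.8e-05 + 0.0285) = 0.178
Q = 1.78e+05, so δQ = 0.178 × 1.78e+05 = 31700.

31700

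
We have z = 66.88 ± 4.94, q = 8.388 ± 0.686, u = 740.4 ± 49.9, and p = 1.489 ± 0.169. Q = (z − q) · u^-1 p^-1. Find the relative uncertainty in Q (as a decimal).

0.157

Let w = z − q = 58.49. δw = √(δz² + δq²) = √(24.4 + 0.471) = 4.99, so δw/w = 0.0853.
Q is then a monomial in w, u, p:
δQ/Q = √((δw/w)² + (-1·δu/u)² + (-1·δp/p)²) = √(0.00727 + 0.00454 + 0.0129) = 0.157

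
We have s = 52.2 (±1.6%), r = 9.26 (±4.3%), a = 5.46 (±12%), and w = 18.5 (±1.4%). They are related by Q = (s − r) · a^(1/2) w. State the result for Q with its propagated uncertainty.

Let u = s − r = 42.9. δu = √(δs² + δr²) = √(0.698 + 0.159) = 0.925, so δu/u = 0.0215.
Q is then a monomial in u, a, w:
δQ/Q = √((δu/u)² + (½·δa/a)² + (1·δw/w)²) = √(0.000464 + 0.00360 + 0.000196) = 0.0653
Q = 1860, so δQ = 0.0653 × 1860 = 121.

1860 ± 121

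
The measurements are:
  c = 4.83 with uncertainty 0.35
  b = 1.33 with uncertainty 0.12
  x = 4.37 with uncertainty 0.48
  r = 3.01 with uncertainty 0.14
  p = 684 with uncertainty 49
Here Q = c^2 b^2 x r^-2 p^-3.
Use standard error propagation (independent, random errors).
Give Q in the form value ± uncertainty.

Relative error in a monomial: (δQ/Q)² = Σ (nᵢ · δxᵢ/xᵢ)².
  (2·δc/c)² = (2×0.0725)² = 0.0210;  (2·δb/b)² = (2×0.0902)² = 0.0326;  (1·δx/x)² = (1×0.110)² = 0.0121;  (-2·δr/r)² = (-2×0.0465)² = 0.00865;  (-3·δp/p)² = (-3×0.0716)² = 0.0462
δQ/Q = √(0.120) = 0.347
Q = 6.22e-08, so δQ = 0.347 × 6.22e-08 = 2.16e-08.

(6.22 ± 2.16) × 10^-8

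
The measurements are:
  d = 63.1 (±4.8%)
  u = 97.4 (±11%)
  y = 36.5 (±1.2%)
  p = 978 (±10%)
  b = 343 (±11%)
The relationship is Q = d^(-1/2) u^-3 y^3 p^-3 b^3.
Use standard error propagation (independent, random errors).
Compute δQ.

Each factor contributes (exponent × relative error)² to (δQ/Q)²:
  (−½·δd/d)² = (-0.5×0.0480)² = 0.000576;  (-3·δu/u)² = (-3×0.110)² = 0.109;  (3·δy/y)² = (3×0.0120)² = 0.00130;  (-3·δp/p)² = (-3×0.100)² = 0.0900;  (3·δb/b)² = (3×0.110)² = 0.109
δQ/Q = √(0.310) = 0.556
Q = 0.000286, so δQ = 0.556 × 0.000286 = 0.000159.

0.000159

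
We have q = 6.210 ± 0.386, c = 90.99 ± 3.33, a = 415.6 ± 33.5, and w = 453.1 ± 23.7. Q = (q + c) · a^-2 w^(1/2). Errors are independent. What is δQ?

0.00200

Let u = q + c = 97.20. δu = √(δq² + δc²) = √(0.149 + 11.1) = 3.35, so δu/u = 0.0345.
Q is then a monomial in u, a, w:
δQ/Q = √((δu/u)² + (-2·δa/a)² + (½·δw/w)²) = √(0.00119 + 0.0260 + 0.000684) = 0.167
Q = 0.01198, so δQ = 0.167 × 0.01198 = 0.00200.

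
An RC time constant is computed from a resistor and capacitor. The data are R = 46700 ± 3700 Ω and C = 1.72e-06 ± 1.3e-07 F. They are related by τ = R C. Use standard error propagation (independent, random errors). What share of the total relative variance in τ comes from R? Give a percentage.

52.4%

(δτ/τ)² = (1·δR/R)² + (1·δC/C)²
  R term: (1×0.0792)² = 0.00628
  C term: (1×0.0756)² = 0.00571
Total = 0.0120. Share from R = 0.00628/0.0120 = 0.524.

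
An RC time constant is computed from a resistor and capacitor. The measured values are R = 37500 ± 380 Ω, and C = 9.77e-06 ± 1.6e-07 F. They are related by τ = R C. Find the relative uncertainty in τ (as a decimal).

Since τ is a product/quotient, work with relative uncertainties:
  (1·δR/R)² = (1×0.0101)² = 0.000103;  (1·δC/C)² = (1×0.0164)² = 0.000268
δτ/τ = √(0.000371) = 0.0193

0.0193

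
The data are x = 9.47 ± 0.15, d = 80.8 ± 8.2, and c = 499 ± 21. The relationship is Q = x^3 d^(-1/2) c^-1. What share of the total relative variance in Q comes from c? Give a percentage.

26.8%

(δQ/Q)² = (3·δx/x)² + (−½·δd/d)² + (-1·δc/c)²
  x term: (3×0.0158)² = 0.00226
  d term: (-0.5×0.101)² = 0.00257
  c term: (-1×0.0421)² = 0.00177
Total = 0.00660. Share from c = 0.00177/0.00660 = 0.268.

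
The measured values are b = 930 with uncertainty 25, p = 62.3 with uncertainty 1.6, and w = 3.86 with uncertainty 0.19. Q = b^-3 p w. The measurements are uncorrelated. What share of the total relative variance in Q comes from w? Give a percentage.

(δQ/Q)² = (-3·δb/b)² + (1·δp/p)² + (1·δw/w)²
  b term: (-3×0.0269)² = 0.00650
  p term: (1×0.0257)² = 0.000660
  w term: (1×0.0492)² = 0.00242
Total = 0.00959. Share from w = 0.00242/0.00959 = 0.253.

25.3%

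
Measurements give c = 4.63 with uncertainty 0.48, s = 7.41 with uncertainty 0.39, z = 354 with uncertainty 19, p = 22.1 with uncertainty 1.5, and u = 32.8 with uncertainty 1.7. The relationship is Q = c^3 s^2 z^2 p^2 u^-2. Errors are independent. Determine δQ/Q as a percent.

38.5%

Q is a product of powers, so relative uncertainties combine in quadrature:
  (3·δc/c)² = (3×0.104)² = 0.0967;  (2·δs/s)² = (2×0.0526)² = 0.0111;  (2·δz/z)² = (2×0.0537)² = 0.0115;  (2·δp/p)² = (2×0.0679)² = 0.0184;  (-2·δu/u)² = (-2×0.0518)² = 0.0107
δQ/Q = √(0.149) = 0.385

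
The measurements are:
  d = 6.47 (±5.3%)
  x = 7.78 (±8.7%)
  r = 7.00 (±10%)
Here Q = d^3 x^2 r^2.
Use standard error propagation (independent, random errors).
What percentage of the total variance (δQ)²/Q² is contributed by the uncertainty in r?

(δQ/Q)² = (3·δd/d)² + (2·δx/x)² + (2·δr/r)²
  d term: (3×0.0530)² = 0.0253
  x term: (2×0.0870)² = 0.0303
  r term: (2×0.100)² = 0.0400
Total = 0.0956. Share from r = 0.0400/0.0956 = 0.419.

41.9%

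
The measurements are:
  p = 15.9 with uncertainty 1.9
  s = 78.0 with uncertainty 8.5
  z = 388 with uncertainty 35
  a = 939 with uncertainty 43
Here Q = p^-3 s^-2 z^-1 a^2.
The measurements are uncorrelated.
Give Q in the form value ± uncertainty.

Products/powers → add relative errors in quadrature, weighted by exponent:
  (-3·δp/p)² = (-3×0.119)² = 0.129;  (-2·δs/s)² = (-2×0.109)² = 0.0475;  (-1·δz/z)² = (-1×0.0902)² = 0.00814;  (2·δa/a)² = (2×0.0458)² = 0.00839
δQ/Q = √(0.193) = 0.439
Q = 9.29e-05, so δQ = 0.439 × 9.29e-05 = 4.08e-05.

(9.29 ± 4.08) × 10^-5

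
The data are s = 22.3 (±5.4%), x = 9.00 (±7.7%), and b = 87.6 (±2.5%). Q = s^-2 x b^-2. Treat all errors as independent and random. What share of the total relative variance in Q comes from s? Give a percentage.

(δQ/Q)² = (-2·δs/s)² + (1·δx/x)² + (-2·δb/b)²
  s term: (-2×0.0540)² = 0.0117
  x term: (1×0.0770)² = 0.00593
  b term: (-2×0.0250)² = 0.00250
Total = 0.0201. Share from s = 0.0117/0.0201 = 0.581.

58.1%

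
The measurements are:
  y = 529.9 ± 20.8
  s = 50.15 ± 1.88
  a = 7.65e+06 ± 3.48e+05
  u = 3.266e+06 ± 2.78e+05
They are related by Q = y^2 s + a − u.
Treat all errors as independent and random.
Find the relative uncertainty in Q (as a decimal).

0.0706

Let p = y^2·s = 1.408e+07. δp/p = √((2·δy/y)² + (1·δs/s)²) = √(0.00616 + 0.00141) = 0.0870, so δp = 1.23e+06.
Q = p + a − u: δQ = √(δp² + δa² + δu²) = √(1.5e+12 + 1.21e+11 + 7.73e+10) = 1.3e+06
Q = 1.847e+07, so δQ/Q = 1.3e+06/1.847e+07 = 0.0706.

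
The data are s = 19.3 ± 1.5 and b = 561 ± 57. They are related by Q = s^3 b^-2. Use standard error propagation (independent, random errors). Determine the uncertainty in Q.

0.00706

Relative error in a monomial: (δQ/Q)² = Σ (nᵢ · δxᵢ/xᵢ)².
  (3·δs/s)² = (3×0.0777)² = 0.0544;  (-2·δb/b)² = (-2×0.102)² = 0.0413
δQ/Q = √(0.0957) = 0.309
Q = 0.0228, so δQ = 0.309 × 0.0228 = 0.00706.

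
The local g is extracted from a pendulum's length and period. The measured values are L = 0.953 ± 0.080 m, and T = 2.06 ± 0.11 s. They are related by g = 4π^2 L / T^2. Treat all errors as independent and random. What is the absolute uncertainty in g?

1.20 m/s^2

For a monomial g ∝ L, T^-2, fractional errors add in quadrature:
  (1·δL/L)² = (1×0.0839)² = 0.00705;  (-2·δT/T)² = (-2×0.0534)² = 0.0114
δg/g = √(0.0185) = 0.136
g = 8.87 m/s^2, so δg = 0.136 × 8.87 = 1.20 m/s^2.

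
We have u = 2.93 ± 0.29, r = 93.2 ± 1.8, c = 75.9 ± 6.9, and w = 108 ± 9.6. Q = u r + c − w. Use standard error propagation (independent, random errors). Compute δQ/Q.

Let p = u·r = 273. δp/p = √((1·δu/u)² + (1·δr/r)²) = √(0.00980 + 0.000373) = 0.101, so δp = 27.5.
Q = p + c − w: δQ = √(δp² + δc² + δw²) = √(758 + 47.6 + 92.2) = 30.0
Q = 241, so δQ/Q = 30.0/241 = 0.124.

0.124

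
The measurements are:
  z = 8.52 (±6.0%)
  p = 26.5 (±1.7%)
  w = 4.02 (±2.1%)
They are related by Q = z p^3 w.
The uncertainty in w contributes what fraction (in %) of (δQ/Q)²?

6.64%

(δQ/Q)² = (1·δz/z)² + (3·δp/p)² + (1·δw/w)²
  z term: (1×0.0600)² = 0.00360
  p term: (3×0.0170)² = 0.00260
  w term: (1×0.0210)² = 0.000441
Total = 0.00664. Share from w = 0.000441/0.00664 = 0.0664.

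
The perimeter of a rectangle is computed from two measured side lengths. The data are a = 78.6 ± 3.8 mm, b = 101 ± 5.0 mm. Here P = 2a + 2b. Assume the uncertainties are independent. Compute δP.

12.6 mm

For a sum/difference, combine absolute errors in quadrature:
  (2·δa)² = 57.8;  (2·δb)² = 100
δP = √(158) = 12.6 mm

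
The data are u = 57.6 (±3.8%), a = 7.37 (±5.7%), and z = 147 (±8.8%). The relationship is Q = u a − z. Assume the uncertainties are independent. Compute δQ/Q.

0.115

Let p = u·a = 425. δp/p = √((1·δu/u)² + (1·δa/a)²) = √(0.00144 + 0.00325) = 0.0685, so δp = 29.1.
Q = p − z: δQ = √(δp² + δz²) = √(846 + 167) = 31.8
Q = 278, so δQ/Q = 31.8/278 = 0.115.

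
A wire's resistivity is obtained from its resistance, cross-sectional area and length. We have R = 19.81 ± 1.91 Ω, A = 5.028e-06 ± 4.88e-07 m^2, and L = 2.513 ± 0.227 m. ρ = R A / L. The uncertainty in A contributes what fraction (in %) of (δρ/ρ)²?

(δρ/ρ)² = (1·δR/R)² + (1·δA/A)² + (-1·δL/L)²
  R term: (1×0.0964)² = 0.00930
  A term: (1×0.0971)² = 0.00942
  L term: (-1×0.0903)² = 0.00816
Total = 0.0269. Share from A = 0.00942/0.0269 = 0.351.

35.1%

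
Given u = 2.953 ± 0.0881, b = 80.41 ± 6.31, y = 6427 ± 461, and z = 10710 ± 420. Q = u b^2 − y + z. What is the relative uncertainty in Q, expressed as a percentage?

Let p = u·b^2 = 19090. δp/p = √((1·δu/u)² + (2·δb/b)²) = √(0.000890 + 0.0246) = 0.160, so δp = 3050.
Q = p − y + z: δQ = √(δp² + δy² + δz²) = √(9.3e+06 + 2.13e+05 + 1.76e+05) = 3110
Q = 23380, so δQ/Q = 3110/23380 = 0.133.

13.3%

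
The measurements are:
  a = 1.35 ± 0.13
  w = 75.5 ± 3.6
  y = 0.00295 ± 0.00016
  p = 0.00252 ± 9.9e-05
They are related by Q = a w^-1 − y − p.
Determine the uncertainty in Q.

0.00193

Let h = a·w^-1 = 0.0179. δh/h = √((1·δa/a)² + (-1·δw/w)²) = √(0.00927 + 0.00227) = 0.107, so δh = 0.00192.
Q = h − y − p: δQ = √(δh² + δy² + δp²) = √(3.69e-06 + 2.56e-08 + 9.8e-09) = 0.00193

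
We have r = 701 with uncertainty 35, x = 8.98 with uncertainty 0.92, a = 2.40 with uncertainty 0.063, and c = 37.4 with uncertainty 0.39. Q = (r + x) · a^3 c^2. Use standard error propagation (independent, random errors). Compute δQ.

Let u = r + x = 710. δu = √(δr² + δx²) = √(1220 + 0.846) = 35.0, so δu/u = 0.0493.
Q is then a monomial in u, a, c:
δQ/Q = √((δu/u)² + (3·δa/a)² + (2·δc/c)²) = √(0.00243 + 0.00620 + 0.000435) = 0.0952
Q = 1.37e+07, so δQ = 0.0952 × 1.37e+07 = 1.31e+06.

1.31e+06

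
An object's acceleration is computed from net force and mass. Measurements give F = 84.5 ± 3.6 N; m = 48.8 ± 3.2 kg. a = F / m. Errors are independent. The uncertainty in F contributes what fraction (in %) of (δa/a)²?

(δa/a)² = (1·δF/F)² + (-1·δm/m)²
  F term: (1×0.0426)² = 0.00182
  m term: (-1×0.0656)² = 0.00430
Total = 0.00611. Share from F = 0.00182/0.00611 = 0.297.

29.7%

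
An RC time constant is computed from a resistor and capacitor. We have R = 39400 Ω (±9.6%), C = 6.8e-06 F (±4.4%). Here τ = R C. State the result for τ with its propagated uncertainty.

Products/powers → add relative errors in quadrature, weighted by exponent:
  (1·δR/R)² = (1×0.0960)² = 0.00922;  (1·δC/C)² = (1×0.0440)² = 0.00194
δτ/τ = √(0.0112) = 0.106
τ = 0.268 s, so δτ = 0.106 × 0.268 = 0.0283 s.

0.268 ± 0.0283 s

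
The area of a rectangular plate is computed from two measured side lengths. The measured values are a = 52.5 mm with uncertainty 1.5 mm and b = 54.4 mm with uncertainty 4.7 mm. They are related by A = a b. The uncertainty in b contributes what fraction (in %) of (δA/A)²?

(δA/A)² = (1·δa/a)² + (1·δb/b)²
  a term: (1×0.0286)² = 0.000816
  b term: (1×0.0864)² = 0.00746
Total = 0.00828. Share from b = 0.00746/0.00828 = 0.901.

90.1%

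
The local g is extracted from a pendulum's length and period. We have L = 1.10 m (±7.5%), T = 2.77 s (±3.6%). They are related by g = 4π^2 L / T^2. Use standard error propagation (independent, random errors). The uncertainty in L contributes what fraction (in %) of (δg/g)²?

(δg/g)² = (1·δL/L)² + (-2·δT/T)²
  L term: (1×0.0750)² = 0.00562
  T term: (-2×0.0360)² = 0.00518
Total = 0.0108. Share from L = 0.00562/0.0108 = 0.520.

52.0%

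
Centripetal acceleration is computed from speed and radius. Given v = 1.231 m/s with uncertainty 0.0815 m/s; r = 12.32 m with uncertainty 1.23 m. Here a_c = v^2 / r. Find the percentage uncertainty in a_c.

16.6%

Relative error in a monomial: (δa_c/a_c)² = Σ (nᵢ · δxᵢ/xᵢ)².
  (2·δv/v)² = (2×0.0662)² = 0.0175;  (-1·δr/r)² = (-1×0.0998)² = 0.00997
δa_c/a_c = √(0.0275) = 0.166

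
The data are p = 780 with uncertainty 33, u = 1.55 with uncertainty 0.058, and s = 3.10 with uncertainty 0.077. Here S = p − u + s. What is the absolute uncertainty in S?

Sums and differences: (δS)² = Σ (cᵢ δxᵢ)².
  (δp)² = 1090;  (δu)² = 0.00336;  (δs)² = 0.00593
δS = √(1090) = 33.0

33.0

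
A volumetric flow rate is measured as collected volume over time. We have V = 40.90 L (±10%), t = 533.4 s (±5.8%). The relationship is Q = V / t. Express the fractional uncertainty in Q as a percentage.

11.6%

For a monomial Q ∝ V, t^-1, fractional errors add in quadrature:
  (1·δV/V)² = (1×0.100)² = 0.0100;  (-1·δt/t)² = (-1×0.0580)² = 0.00336
δQ/Q = √(0.0134) = 0.116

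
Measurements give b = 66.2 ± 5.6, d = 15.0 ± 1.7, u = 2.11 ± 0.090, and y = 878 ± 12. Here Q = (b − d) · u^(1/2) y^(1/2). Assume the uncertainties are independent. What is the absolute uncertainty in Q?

257

Let w = b − d = 51.2. δw = √(δb² + δd²) = √(31.4 + 2.89) = 5.85, so δw/w = 0.114.
Q is then a monomial in w, u, y:
δQ/Q = √((δw/w)² + (½·δu/u)² + (½·δy/y)²) = √(0.0131 + 0.000455 + 4.67e-05) = 0.116
Q = 2200, so δQ = 0.116 × 2200 = 257.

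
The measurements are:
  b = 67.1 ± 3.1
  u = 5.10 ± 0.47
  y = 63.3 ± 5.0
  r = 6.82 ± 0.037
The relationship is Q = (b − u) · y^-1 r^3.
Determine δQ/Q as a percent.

9.52%

Let w = b − u = 62.0. δw = √(δb² + δu²) = √(9.61 + 0.221) = 3.14, so δw/w = 0.0506.
Q is then a monomial in w, y, r:
δQ/Q = √((δw/w)² + (-1·δy/y)² + (3·δr/r)²) = √(0.00256 + 0.00624 + 0.000265) = 0.0952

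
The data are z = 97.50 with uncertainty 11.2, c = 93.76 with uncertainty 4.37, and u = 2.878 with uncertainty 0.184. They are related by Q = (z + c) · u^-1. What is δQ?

5.96

Let w = z + c = 191.3. δw = √(δz² + δc²) = √(125 + 19.1) = 12.0, so δw/w = 0.0629.
Q is then a monomial in w, u:
δQ/Q = √((δw/w)² + (-1·δu/u)²) = √(0.00395 + 0.00409) = 0.0897
Q = 66.46, so δQ = 0.0897 × 66.46 = 5.96.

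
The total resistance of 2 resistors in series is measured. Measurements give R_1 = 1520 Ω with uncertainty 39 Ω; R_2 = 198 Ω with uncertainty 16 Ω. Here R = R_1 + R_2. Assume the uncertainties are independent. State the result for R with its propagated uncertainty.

1720 ± 42.2 Ω

Absolute uncertainties add in quadrature for a linear combination:
  (δR_1)² = 1520;  (δR_2)² = 256
δR = √(1780) = 42.2 Ω
R = 1720 Ω.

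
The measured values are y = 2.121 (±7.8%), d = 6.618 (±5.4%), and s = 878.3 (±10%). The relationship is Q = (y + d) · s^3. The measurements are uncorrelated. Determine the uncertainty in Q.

Let u = y + d = 8.739. δu = √(δy² + δd²) = √(0.0274 + 0.128) = 0.394, so δu/u = 0.0451.
Q is then a monomial in u, s:
δQ/Q = √((δu/u)² + (3·δs/s)²) = √(0.00203 + 0.0900) = 0.303
Q = 5.921e+09, so δQ = 0.303 × 5.921e+09 = 1.8e+09.

1.8e+09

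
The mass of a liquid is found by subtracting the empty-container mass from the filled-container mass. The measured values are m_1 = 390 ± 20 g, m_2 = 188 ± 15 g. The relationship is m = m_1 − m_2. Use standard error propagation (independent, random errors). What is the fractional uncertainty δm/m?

Absolute uncertainties add in quadrature for a linear combination:
  (δm_1)² = 400;  (δm_2)² = 225
δm = √(625) = 25.0 g
m = 202 g, so δm/m = 25.0/202 = 0.124.

0.124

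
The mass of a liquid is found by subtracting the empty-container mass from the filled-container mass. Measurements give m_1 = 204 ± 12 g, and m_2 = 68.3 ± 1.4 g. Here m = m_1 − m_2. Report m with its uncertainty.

136 ± 12.1 g

Absolute uncertainties add in quadrature for a linear combination:
  (δm_1)² = 144;  (δm_2)² = 1.96
δm = √(146) = 12.1 g
m = 136 g.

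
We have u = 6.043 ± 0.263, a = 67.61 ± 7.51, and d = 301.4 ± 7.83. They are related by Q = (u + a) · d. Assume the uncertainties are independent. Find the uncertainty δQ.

Let w = u + a = 73.65. δw = √(δu² + δa²) = √(0.0692 + 56.4) = 7.51, so δw/w = 0.102.
Q is then a monomial in w, d:
δQ/Q = √((δw/w)² + (1·δd/d)²) = √(0.0104 + 0.000675) = 0.105
Q = 22200, so δQ = 0.105 × 22200 = 2340.

2340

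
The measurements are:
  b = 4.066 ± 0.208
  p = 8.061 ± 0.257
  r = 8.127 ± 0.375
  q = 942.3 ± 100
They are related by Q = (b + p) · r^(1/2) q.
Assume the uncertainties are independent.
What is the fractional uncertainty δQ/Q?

0.112

Let u = b + p = 12.13. δu = √(δb² + δp²) = √(0.0433 + 0.0660) = 0.331, so δu/u = 0.0273.
Q is then a monomial in u, r, q:
δQ/Q = √((δu/u)² + (½·δr/r)² + (1·δq/q)²) = √(0.000743 + 0.000532 + 0.0113) = 0.112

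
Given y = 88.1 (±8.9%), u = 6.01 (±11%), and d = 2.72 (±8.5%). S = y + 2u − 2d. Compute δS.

Absolute uncertainties add in quadrature for a linear combination:
  (δy)² = 61.5;  (2·δu)² = 1.75;  (2·δd)² = 0.214
δS = √(63.4) = 7.97

7.97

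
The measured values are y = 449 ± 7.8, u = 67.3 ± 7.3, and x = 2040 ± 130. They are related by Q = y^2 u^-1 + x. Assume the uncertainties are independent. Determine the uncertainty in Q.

365

Let p = y^2·u^-1 = 3000. δp/p = √((2·δy/y)² + (-1·δu/u)²) = √(0.00121 + 0.0118) = 0.114, so δp = 341.
Q = p + x: δQ = √(δp² + δx²) = √(1.16e+05 + 16900) = 365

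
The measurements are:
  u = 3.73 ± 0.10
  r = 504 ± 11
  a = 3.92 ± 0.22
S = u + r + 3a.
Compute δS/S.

0.0212

Sums and differences: (δS)² = Σ (cᵢ δxᵢ)².
  (δu)² = 0.0100;  (δr)² = 121;  (3·δa)² = 0.436
δS = √(121) = 11.0
S = 519, so δS/S = 11.0/519 = 0.0212.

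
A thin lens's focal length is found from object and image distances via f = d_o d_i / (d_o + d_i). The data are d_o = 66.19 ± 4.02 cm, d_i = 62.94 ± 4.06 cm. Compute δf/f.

∂f/∂d_o = (d_i/(d_o+d_i))² = 0.238;  ∂f/∂d_i = (d_o/(d_o+d_i))² = 0.263
δf = √((∂f/∂d_o · δd_o)² + (∂f/∂d_i · δd_i)²) = √(0.912 + 1.14) = 1.43 cm
f = 32.26 cm, so δf/f = 1.43/32.26 = 0.0444.

0.0444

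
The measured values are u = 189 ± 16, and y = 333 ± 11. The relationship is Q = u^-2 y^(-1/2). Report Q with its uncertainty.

(1.53 ± 0.261) × 10^-6

For a monomial Q ∝ u^-2, y^(-1/2), fractional errors add in quadrature:
  (-2·δu/u)² = (-2×0.0847)² = 0.0287;  (−½·δy/y)² = (-0.5×0.0330)² = 0.000273
δQ/Q = √(0.0289) = 0.170
Q = 1.53e-06, so δQ = 0.170 × 1.53e-06 = 2.61e-07.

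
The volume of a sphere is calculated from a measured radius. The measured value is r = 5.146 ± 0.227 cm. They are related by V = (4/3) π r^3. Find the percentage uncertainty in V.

13.2%

Since V is a product/quotient, work with relative uncertainties:
  (3·δr/r)² = (3×0.0441)² = 0.0175
δV/V = √(0.0175) = 0.132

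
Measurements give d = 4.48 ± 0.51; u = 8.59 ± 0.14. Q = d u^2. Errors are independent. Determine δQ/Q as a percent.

11.8%

Q is a product of powers, so relative uncertainties combine in quadrature:
  (1·δd/d)² = (1×0.114)² = 0.0130;  (2·δu/u)² = (2×0.0163)² = 0.00106
δQ/Q = √(0.0140) = 0.118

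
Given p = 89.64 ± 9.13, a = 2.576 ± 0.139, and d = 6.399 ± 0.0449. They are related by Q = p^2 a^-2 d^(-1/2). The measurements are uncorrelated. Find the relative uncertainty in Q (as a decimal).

0.231

Relative error in a monomial: (δQ/Q)² = Σ (nᵢ · δxᵢ/xᵢ)².
  (2·δp/p)² = (2×0.102)² = 0.0415;  (-2·δa/a)² = (-2×0.0540)² = 0.0116;  (−½·δd/d)² = (-0.5×0.00702)² = 1.23e-05
δQ/Q = √(0.0532) = 0.231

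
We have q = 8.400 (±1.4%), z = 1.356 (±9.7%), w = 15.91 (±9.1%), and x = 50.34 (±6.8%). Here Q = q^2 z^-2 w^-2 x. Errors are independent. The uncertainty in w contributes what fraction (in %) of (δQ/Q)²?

43.5%

(δQ/Q)² = (2·δq/q)² + (-2·δz/z)² + (-2·δw/w)² + (1·δx/x)²
  q term: (2×0.0140)² = 0.000784
  z term: (-2×0.0970)² = 0.0376
  w term: (-2×0.0910)² = 0.0331
  x term: (1×0.0680)² = 0.00462
Total = 0.0762. Share from w = 0.0331/0.0762 = 0.435.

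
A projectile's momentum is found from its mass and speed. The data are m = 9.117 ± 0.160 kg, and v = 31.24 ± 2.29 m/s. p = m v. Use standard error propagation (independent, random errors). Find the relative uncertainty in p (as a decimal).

0.0754

Relative error in a monomial: (δp/p)² = Σ (nᵢ · δxᵢ/xᵢ)².
  (1·δm/m)² = (1×0.0175)² = 0.000308;  (1·δv/v)² = (1×0.0733)² = 0.00537
δp/p = √(0.00568) = 0.0754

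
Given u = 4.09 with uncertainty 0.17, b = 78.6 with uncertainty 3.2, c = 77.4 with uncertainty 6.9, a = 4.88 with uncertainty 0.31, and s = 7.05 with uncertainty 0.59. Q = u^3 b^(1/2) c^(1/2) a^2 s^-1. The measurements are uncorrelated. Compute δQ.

3650

Q is a product of powers, so relative uncertainties combine in quadrature:
  (3·δu/u)² = (3×0.0416)² = 0.0155;  (½·δb/b)² = (0.5×0.0407)² = 0.000414;  (½·δc/c)² = (0.5×0.0891)² = 0.00199;  (2·δa/a)² = (2×0.0635)² = 0.0161;  (-1·δs/s)² = (-1×0.0837)² = 0.00700
δQ/Q = √(0.0411) = 0.203
Q = 18000, so δQ = 0.203 × 18000 = 3650.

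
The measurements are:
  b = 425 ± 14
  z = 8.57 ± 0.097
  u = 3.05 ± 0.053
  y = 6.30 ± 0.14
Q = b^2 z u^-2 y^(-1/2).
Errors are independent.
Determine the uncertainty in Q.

5050

For a monomial Q ∝ b^2, z, u^-2, y^(-1/2), fractional errors add in quadrature:
  (2·δb/b)² = (2×0.0329)² = 0.00434;  (1·δz/z)² = (1×0.0113)² = 0.000128;  (-2·δu/u)² = (-2×0.0174)² = 0.00121;  (−½·δy/y)² = (-0.5×0.0222)² = 0.000123
δQ/Q = √(0.00580) = 0.0762
Q = 66300, so δQ = 0.0762 × 66300 = 5050.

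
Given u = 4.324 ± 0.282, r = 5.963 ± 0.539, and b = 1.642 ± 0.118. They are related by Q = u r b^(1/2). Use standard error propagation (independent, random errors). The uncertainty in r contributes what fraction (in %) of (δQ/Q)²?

59.6%

(δQ/Q)² = (1·δu/u)² + (1·δr/r)² + (½·δb/b)²
  u term: (1×0.0652)² = 0.00425
  r term: (1×0.0904)² = 0.00817
  b term: (0.5×0.0719)² = 0.00129
Total = 0.0137. Share from r = 0.00817/0.0137 = 0.596.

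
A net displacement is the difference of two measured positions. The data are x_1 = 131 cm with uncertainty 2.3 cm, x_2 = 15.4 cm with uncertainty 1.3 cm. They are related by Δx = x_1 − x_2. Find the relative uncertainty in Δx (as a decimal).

Sums and differences: (δΔx)² = Σ (cᵢ δxᵢ)².
  (δx_1)² = 5.29;  (δx_2)² = 1.69
δΔx = √(6.98) = 2.64 cm
Δx = 116 cm, so δΔx/Δx = 2.64/116 = 0.0229.

0.0229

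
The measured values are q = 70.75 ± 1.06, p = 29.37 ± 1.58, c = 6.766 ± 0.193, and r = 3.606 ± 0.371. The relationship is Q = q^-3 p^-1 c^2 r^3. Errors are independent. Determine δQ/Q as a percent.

32.2%

Relative error in a monomial: (δQ/Q)² = Σ (nᵢ · δxᵢ/xᵢ)².
  (-3·δq/q)² = (-3×0.0150)² = 0.00202;  (-1·δp/p)² = (-1×0.0538)² = 0.00289;  (2·δc/c)² = (2×0.0285)² = 0.00325;  (3·δr/r)² = (3×0.103)² = 0.0953
δQ/Q = √(0.103) = 0.322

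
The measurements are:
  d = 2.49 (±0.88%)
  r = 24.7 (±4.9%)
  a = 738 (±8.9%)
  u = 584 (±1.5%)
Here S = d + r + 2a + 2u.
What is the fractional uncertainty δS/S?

Each term contributes (cᵢ δxᵢ)² to (δS)²:
  (δd)² = 0.000480;  (δr)² = 1.46;  (2·δa)² = 17300;  (2·δu)² = 307
δS = √(17600) = 133
S = 2670, so δS/S = 133/2670 = 0.0496.

0.0496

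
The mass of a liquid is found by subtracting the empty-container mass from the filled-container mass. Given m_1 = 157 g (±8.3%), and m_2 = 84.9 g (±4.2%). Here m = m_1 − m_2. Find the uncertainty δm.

m is a linear combination, so absolute uncertainties add in quadrature:
  (δm_1)² = 170;  (δm_2)² = 12.7
δm = √(183) = 13.5 g

13.5 g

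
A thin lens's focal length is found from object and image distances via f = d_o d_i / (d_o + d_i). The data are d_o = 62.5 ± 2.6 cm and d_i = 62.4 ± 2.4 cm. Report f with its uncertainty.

∂f/∂d_o = (d_i/(d_o+d_i))² = 0.250;  ∂f/∂d_i = (d_o/(d_o+d_i))² = 0.250
δf = √((∂f/∂d_o · δd_o)² + (∂f/∂d_i · δd_i)²) = √(0.421 + 0.361) = 0.884 cm
f = 31.2 cm.

31.2 ± 0.884 cm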